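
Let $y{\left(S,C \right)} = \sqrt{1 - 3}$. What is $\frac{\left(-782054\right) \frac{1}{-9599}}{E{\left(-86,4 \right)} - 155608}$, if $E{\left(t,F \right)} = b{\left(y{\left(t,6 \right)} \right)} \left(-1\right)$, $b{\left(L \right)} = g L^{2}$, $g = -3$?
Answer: $- \frac{391027}{746869393} \approx -0.00052356$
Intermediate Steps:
$y{\left(S,C \right)} = i \sqrt{2}$ ($y{\left(S,C \right)} = \sqrt{-2} = i \sqrt{2}$)
$b{\left(L \right)} = - 3 L^{2}$
$E{\left(t,F \right)} = -6$ ($E{\left(t,F \right)} = - 3 \left(i \sqrt{2}\right)^{2} \left(-1\right) = \left(-3\right) \left(-2\right) \left(-1\right) = 6 \left(-1\right) = -6$)
$\frac{\left(-782054\right) \frac{1}{-9599}}{E{\left(-86,4 \right)} - 155608} = \frac{\left(-782054\right) \frac{1}{-9599}}{-6 - 155608} = \frac{\left(-782054\right) \left(- \frac{1}{9599}\right)}{-6 - 155608} = \frac{782054}{9599 \left(-155614\right)} = \frac{782054}{9599} \left(- \frac{1}{155614}\right) = - \frac{391027}{746869393}$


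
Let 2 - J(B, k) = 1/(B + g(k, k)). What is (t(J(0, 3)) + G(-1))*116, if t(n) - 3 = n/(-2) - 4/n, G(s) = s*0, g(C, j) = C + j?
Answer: -377/33 ≈ -11.424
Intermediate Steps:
J(B, k) = 2 - 1/(B + 2*k) (J(B, k) = 2 - 1/(B + (k + k)) = 2 - 1/(B + 2*k))
G(s) = 0
t(n) = 3 - 4/n - n/2 (t(n) = 3 + (n/(-2) - 4/n) = 3 + (n*(-½) - 4/n) = 3 + (-n/2 - 4/n) = 3 + (-4/n - n/2) = 3 - 4/n - n/2)
(t(J(0, 3)) + G(-1))*116 = ((3 - 4*(0 + 2*3)/(-1 + 2*0 + 4*3) - (-1 + 2*0 + 4*3)/(2*(0 + 2*3))) + 0)*116 = ((3 - 4*(0 + 6)/(-1 + 0 + 12) - (-1 + 0 + 12)/(2*(0 + 6))) + 0)*116 = ((3 - 4/(11/6) - 11/(2*6)) + 0)*116 = ((3 - 4/((⅙)*11) - 11/12) + 0)*116 = ((3 - 4/11/6 - ½*11/6) + 0)*116 = ((3 - 4*6/11 - 11/12) + 0)*116 = ((3 - 24/11 - 11/12) + 0)*116 = (-13/132 + 0)*116 = -13/132*116 = -377/33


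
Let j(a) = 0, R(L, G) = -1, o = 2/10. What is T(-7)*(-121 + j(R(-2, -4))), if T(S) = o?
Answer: -121/5 ≈ -24.200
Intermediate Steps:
o = 1/5 (o = 2*(1/10) = 1/5 ≈ 0.20000)
T(S) = 1/5
T(-7)*(-121 + j(R(-2, -4))) = (-121 + 0)/5 = (1/5)*(-121) = -121/5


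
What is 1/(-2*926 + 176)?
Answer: -1/1676 ≈ -0.00059666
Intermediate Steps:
1/(-2*926 + 176) = 1/(-1852 + 176) = 1/(-1676) = -1/1676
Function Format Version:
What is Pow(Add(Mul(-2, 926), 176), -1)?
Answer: Rational(-1, 1676) ≈ -0.00059666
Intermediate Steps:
Pow(Add(Mul(-2, 926), 176), -1) = Pow(Add(-1852, 176), -1) = Pow(-1676, -1) = Rational(-1, 1676)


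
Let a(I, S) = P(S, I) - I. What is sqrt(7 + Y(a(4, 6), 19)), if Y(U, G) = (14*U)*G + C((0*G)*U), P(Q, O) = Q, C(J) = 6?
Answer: sqrt(545) ≈ 23.345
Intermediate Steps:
a(I, S) = S - I
Y(U, G) = 6 + 14*G*U (Y(U, G) = (14*U)*G + 6 = 14*G*U + 6 = 6 + 14*G*U)
sqrt(7 + Y(a(4, 6), 19)) = sqrt(7 + (6 + 14*19*(6 - 1*4))) = sqrt(7 + (6 + 14*19*(6 - 4))) = sqrt(7 + (6 + 14*19*2)) = sqrt(7 + (6 + 532)) = sqrt(7 + 538) = sqrt(545)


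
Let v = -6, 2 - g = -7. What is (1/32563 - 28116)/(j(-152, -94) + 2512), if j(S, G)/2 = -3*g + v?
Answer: -915541307/79649098 ≈ -11.495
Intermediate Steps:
g = 9 (g = 2 - 1*(-7) = 2 + 7 = 9)
j(S, G) = -66 (j(S, G) = 2*(-3*9 - 6) = 2*(-27 - 6) = 2*(-33) = -66)
(1/32563 - 28116)/(j(-152, -94) + 2512) = (1/32563 - 28116)/(-66 + 2512) = (1/32563 - 28116)/2446 = -915541307/32563*1/2446 = -915541307/79649098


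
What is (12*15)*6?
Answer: 1080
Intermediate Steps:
(12*15)*6 = 180*6 = 1080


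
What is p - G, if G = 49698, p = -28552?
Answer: -78250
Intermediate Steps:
p - G = -28552 - 1*49698 = -28552 - 49698 = -78250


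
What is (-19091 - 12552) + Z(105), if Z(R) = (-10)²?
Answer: -31543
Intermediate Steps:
Z(R) = 100
(-19091 - 12552) + Z(105) = (-19091 - 12552) + 100 = -31643 + 100 = -31543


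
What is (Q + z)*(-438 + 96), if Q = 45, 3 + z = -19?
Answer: -7866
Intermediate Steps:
z = -22 (z = -3 - 19 = -22)
(Q + z)*(-438 + 96) = (45 - 22)*(-438 + 96) = 23*(-342) = -7866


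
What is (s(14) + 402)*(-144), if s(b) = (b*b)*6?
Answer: -227232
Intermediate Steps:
s(b) = 6*b² (s(b) = b²*6 = 6*b²)
(s(14) + 402)*(-144) = (6*14² + 402)*(-144) = (6*196 + 402)*(-144) = (1176 + 402)*(-144) = 1578*(-144) = -227232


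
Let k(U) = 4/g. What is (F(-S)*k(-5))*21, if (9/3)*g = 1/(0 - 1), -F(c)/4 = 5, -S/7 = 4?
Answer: 5040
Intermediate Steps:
S = -28 (S = -7*4 = -28)
F(c) = -20 (F(c) = -4*5 = -20)
g = -⅓ (g = 1/(3*(0 - 1)) = (⅓)/(-1) = (⅓)*(-1) = -⅓ ≈ -0.33333)
k(U) = -12 (k(U) = 4/(-⅓) = 4*(-3) = -12)
(F(-S)*k(-5))*21 = -20*(-12)*21 = 240*21 = 5040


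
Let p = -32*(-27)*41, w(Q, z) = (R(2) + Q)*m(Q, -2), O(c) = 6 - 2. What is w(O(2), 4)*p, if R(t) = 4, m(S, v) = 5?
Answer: 1416960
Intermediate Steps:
O(c) = 4
w(Q, z) = 20 + 5*Q (w(Q, z) = (4 + Q)*5 = 20 + 5*Q)
p = 35424 (p = 864*41 = 35424)
w(O(2), 4)*p = (20 + 5*4)*35424 = (20 + 20)*35424 = 40*35424 = 1416960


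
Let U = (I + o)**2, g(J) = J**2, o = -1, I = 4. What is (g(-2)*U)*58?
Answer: 2088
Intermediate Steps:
U = 9 (U = (4 - 1)**2 = 3**2 = 9)
(g(-2)*U)*58 = ((-2)**2*9)*58 = (4*9)*58 = 36*58 = 2088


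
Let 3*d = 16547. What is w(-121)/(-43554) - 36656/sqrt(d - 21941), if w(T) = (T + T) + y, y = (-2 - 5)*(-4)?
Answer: 107/21777 + 18328*I*sqrt(36957)/12319 ≈ 0.0049134 + 286.01*I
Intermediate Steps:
y = 28 (y = -7*(-4) = 28)
w(T) = 28 + 2*T (w(T) = (T + T) + 28 = 2*T + 28 = 28 + 2*T)
d = 16547/3 (d = (1/3)*16547 = 16547/3 ≈ 5515.7)
w(-121)/(-43554) - 36656/sqrt(d - 21941) = (28 + 2*(-121))/(-43554) - 36656/sqrt(16547/3 - 21941) = (28 - 242)*(-1/43554) - 36656*(-I*sqrt(36957)/24638) = -214*(-1/43554) - 36656*(-I*sqrt(36957)/24638) = 107/21777 - (-18328)*I*sqrt(36957)/12319 = 107/21777 + 18328*I*sqrt(36957)/12319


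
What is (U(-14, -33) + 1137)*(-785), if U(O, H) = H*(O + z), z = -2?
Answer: -1307025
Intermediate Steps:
U(O, H) = H*(-2 + O) (U(O, H) = H*(O - 2) = H*(-2 + O))
(U(-14, -33) + 1137)*(-785) = (-33*(-2 - 14) + 1137)*(-785) = (-33*(-16) + 1137)*(-785) = (528 + 1137)*(-785) = 1665*(-785) = -1307025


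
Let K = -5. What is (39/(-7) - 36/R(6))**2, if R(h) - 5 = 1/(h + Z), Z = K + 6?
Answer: 7744/49 ≈ 158.04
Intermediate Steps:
Z = 1 (Z = -5 + 6 = 1)
R(h) = 5 + 1/(1 + h) (R(h) = 5 + 1/(h + 1) = 5 + 1/(1 + h))
(39/(-7) - 36/R(6))**2 = (39/(-7) - 36*(1 + 6)/(6 + 5*6))**2 = (39*(-1/7) - 36*7/(6 + 30))**2 = (-39/7 - 36/((1/7)*36))**2 = (-39/7 - 36/36/7)**2 = (-39/7 - 36*7/36)**2 = (-39/7 - 7)**2 = (-88/7)**2 = 7744/49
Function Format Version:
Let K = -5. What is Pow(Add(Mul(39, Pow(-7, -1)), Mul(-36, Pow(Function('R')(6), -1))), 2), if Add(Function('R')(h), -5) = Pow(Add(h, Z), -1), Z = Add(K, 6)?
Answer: Rational(7744, 49) ≈ 158.04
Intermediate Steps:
Z = 1 (Z = Add(-5, 6) = 1)
Function('R')(h) = Add(5, Pow(Add(1, h), -1)) (Function('R')(h) = Add(5, Pow(Add(h, 1), -1)) = Add(5, Pow(Add(1, h), -1)))
Pow(Add(Mul(39, Pow(-7, -1)), Mul(-36, Pow(Function('R')(6), -1))), 2) = Pow(Add(Mul(39, Pow(-7, -1)), Mul(-36, Pow(Mul(Pow(Add(1, 6), -1), Add(6, Mul(5, 6))), -1))), 2) = Pow(Add(Mul(39, Rational(-1, 7)), Mul(-36, Pow(Mul(Pow(7, -1), Add(6, 30)), -1))), 2) = Pow(Add(Rational(-39, 7), Mul(-36, Pow(Mul(Rational(1, 7), 36), -1))), 2) = Pow(Add(Rational(-39, 7), Mul(-36, Pow(Rational(36, 7), -1))), 2) = Pow(Add(Rational(-39, 7), Mul(-36, Rational(7, 36))), 2) = Pow(Add(Rational(-39, 7), -7), 2) = Pow(Rational(-88, 7), 2) = Rational(7744, 49)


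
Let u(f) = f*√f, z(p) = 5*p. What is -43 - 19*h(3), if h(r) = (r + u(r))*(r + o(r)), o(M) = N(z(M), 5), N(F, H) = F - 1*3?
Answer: -898 - 855*√3 ≈ -2378.9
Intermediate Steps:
N(F, H) = -3 + F (N(F, H) = F - 3 = -3 + F)
u(f) = f^(3/2)
o(M) = -3 + 5*M
h(r) = (-3 + 6*r)*(r + r^(3/2)) (h(r) = (r + r^(3/2))*(r + (-3 + 5*r)) = (r + r^(3/2))*(-3 + 6*r) = (-3 + 6*r)*(r + r^(3/2)))
-43 - 19*h(3) = -43 - 19*(-3*3 - 9*√3 + 6*3² + 6*3^(5/2)) = -43 - 19*(-9 - 9*√3 + 6*9 + 6*(9*√3)) = -43 - 19*(-9 - 9*√3 + 54 + 54*√3) = -43 - 19*(45 + 45*√3) = -43 + (-855 - 855*√3) = -898 - 855*√3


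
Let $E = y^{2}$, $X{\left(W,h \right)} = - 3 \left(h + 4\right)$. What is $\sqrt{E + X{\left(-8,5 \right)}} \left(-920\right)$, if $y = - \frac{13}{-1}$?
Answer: $- 920 \sqrt{142} \approx -10963.0$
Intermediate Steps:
$X{\left(W,h \right)} = -12 - 3 h$ ($X{\left(W,h \right)} = - 3 \left(4 + h\right) = -12 - 3 h$)
$y = 13$ ($y = \left(-13\right) \left(-1\right) = 13$)
$E = 169$ ($E = 13^{2} = 169$)
$\sqrt{E + X{\left(-8,5 \right)}} \left(-920\right) = \sqrt{169 - 27} \left(-920\right) = \sqrt{142} \left(-920\right) = - 920 \sqrt{142}$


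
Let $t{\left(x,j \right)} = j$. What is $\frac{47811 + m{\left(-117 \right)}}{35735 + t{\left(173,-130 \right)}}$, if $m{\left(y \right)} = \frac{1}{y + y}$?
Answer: $\frac{11187773}{8331570} \approx 1.3428$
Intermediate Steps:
$m{\left(y \right)} = \frac{1}{2 y}$
$\frac{47811 + m{\left(-117 \right)}}{35735 + t{\left(173,-130 \right)}} = \frac{47811 + \frac{1}{2 \left(-117\right)}}{35735 - 130} = \frac{47811 + \frac{1}{2} \left(- \frac{1}{117}\right)}{35605} = \left(47811 - \frac{1}{234}\right) \frac{1}{35605} = \frac{11187773}{234} \cdot \frac{1}{35605} = \frac{11187773}{8331570}$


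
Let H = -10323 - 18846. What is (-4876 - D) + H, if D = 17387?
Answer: -51432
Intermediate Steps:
H = -29169
(-4876 - D) + H = (-4876 - 1*17387) - 29169 = (-4876 - 17387) - 29169 = -22263 - 29169 = -51432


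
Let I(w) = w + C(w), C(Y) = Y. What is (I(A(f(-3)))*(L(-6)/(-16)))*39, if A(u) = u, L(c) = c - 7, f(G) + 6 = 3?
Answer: -1521/8 ≈ -190.13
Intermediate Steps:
f(G) = -3 (f(G) = -6 + 3 = -3)
L(c) = -7 + c
I(w) = 2*w (I(w) = w + w = 2*w)
(I(A(f(-3)))*(L(-6)/(-16)))*39 = ((2*(-3))*((-7 - 6)/(-16)))*39 = -(-78)*(-1)/16*39 = -6*13/16*39 = -39/8*39 = -1521/8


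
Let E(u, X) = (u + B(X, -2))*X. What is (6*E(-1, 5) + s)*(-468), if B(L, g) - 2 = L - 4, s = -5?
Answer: -25740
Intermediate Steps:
B(L, g) = -2 + L (B(L, g) = 2 + (L - 4) = 2 + (-4 + L) = -2 + L)
E(u, X) = X*(-2 + X + u) (E(u, X) = (u + (-2 + X))*X = (-2 + X + u)*X = X*(-2 + X + u))
(6*E(-1, 5) + s)*(-468) = (6*(5*(-2 + 5 - 1)) - 5)*(-468) = (6*(5*2) - 5)*(-468) = (6*10 - 5)*(-468) = (60 - 5)*(-468) = 55*(-468) = -25740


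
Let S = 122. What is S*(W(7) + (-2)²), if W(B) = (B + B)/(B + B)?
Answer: 610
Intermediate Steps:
W(B) = 1 (W(B) = (2*B)/((2*B)) = (2*B)*(1/(2*B)) = 1)
S*(W(7) + (-2)²) = 122*(1 + (-2)²) = 122*(1 + 4) = 122*5 = 610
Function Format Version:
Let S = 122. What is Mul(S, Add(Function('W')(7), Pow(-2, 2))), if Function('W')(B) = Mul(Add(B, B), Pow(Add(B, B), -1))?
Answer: 610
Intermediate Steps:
Function('W')(B) = 1 (Function('W')(B) = Mul(Mul(2, B), Pow(Mul(2, B), -1)) = Mul(Mul(2, B), Mul(Rational(1, 2), Pow(B, -1))) = 1)
Mul(S, Add(Function('W')(7), Pow(-2, 2))) = Mul(122, Add(1, Pow(-2, 2))) = Mul(122, Add(1, 4)) = Mul(122, 5) = 610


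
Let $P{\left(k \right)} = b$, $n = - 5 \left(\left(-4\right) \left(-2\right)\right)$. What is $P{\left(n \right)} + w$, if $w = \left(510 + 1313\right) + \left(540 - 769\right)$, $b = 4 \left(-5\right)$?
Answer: $1574$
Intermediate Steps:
$b = -20$
$n = -40$ ($n = \left(-5\right) 8 = -40$)
$w = 1594$ ($w = 1823 - 229 = 1594$)
$P{\left(k \right)} = -20$
$P{\left(n \right)} + w = -20 + 1594 = 1574$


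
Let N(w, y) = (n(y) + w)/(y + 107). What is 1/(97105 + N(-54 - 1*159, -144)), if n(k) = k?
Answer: 37/3593242 ≈ 1.0297e-5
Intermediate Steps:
N(w, y) = (w + y)/(107 + y) (N(w, y) = (y + w)/(y + 107) = (w + y)/(107 + y))
1/(97105 + N(-54 - 1*159, -144)) = 1/(97105 + ((-54 - 1*159) - 144)/(107 - 144)) = 1/(97105 + ((-54 - 159) - 144)/(-37)) = 1/(97105 - (-213 - 144)/37) = 1/(97105 - 1/37*(-357)) = 1/(97105 + 357/37) = 1/(3593242/37) = 37/3593242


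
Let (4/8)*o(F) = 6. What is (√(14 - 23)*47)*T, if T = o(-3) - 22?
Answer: -1410*I ≈ -1410.0*I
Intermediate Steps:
o(F) = 12 (o(F) = 2*6 = 12)
T = -10 (T = 12 - 22 = -10)
(√(14 - 23)*47)*T = (√(14 - 23)*47)*(-10) = (√(-9)*47)*(-10) = ((3*I)*47)*(-10) = (141*I)*(-10) = -1410*I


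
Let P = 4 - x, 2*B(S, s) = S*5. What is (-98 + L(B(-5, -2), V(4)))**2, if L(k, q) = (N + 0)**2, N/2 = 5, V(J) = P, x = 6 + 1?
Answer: 4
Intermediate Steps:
x = 7
B(S, s) = 5*S/2 (B(S, s) = (S*5)/2 = (5*S)/2 = 5*S/2)
P = -3 (P = 4 - 1*7 = 4 - 7 = -3)
V(J) = -3
N = 10 (N = 2*5 = 10)
L(k, q) = 100 (L(k, q) = (10 + 0)**2 = 10**2 = 100)
(-98 + L(B(-5, -2), V(4)))**2 = (-98 + 100)**2 = 2**2 = 4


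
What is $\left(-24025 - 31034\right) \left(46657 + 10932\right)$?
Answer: $-3170792751$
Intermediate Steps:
$\left(-24025 - 31034\right) \left(46657 + 10932\right) = \left(-55059\right) 57589 = -3170792751$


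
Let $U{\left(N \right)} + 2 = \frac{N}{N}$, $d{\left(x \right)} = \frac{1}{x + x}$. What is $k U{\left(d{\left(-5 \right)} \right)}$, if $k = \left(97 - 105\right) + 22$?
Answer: $-14$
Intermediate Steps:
$d{\left(x \right)} = \frac{1}{2 x}$
$k = 14$ ($k = -8 + 22 = 14$)
$U{\left(N \right)} = -1$ ($U{\left(N \right)} = -2 + \frac{N}{N} = -2 + 1 = -1$)
$k U{\left(d{\left(-5 \right)} \right)} = 14 \left(-1\right) = -14$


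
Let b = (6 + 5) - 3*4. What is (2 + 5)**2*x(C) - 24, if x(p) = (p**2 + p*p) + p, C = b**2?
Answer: 123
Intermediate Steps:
b = -1 (b = 11 - 12 = -1)
C = 1 (C = (-1)**2 = 1)
x(p) = p + 2*p**2 (x(p) = (p**2 + p**2) + p = 2*p**2 + p = p + 2*p**2)
(2 + 5)**2*x(C) - 24 = (2 + 5)**2*(1*(1 + 2*1)) - 24 = 7**2*(1*(1 + 2)) - 24 = 49*(1*3) - 24 = 49*3 - 24 = 147 - 24 = 123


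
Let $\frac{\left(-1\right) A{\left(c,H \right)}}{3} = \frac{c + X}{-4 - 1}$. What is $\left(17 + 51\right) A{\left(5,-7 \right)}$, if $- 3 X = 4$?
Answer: $\frac{748}{5} \approx 149.6$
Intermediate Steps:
$X = - \frac{4}{3}$ ($X = \left(- \frac{1}{3}\right) 4 = - \frac{4}{3} \approx -1.3333$)
$A{\left(c,H \right)} = - \frac{4}{5} + \frac{3 c}{5}$ ($A{\left(c,H \right)} = - 3 \frac{c - \frac{4}{3}}{-4 - 1} = - 3 \frac{- \frac{4}{3} + c}{-5} = - 3 \left(- \frac{4}{3} + c\right) \left(- \frac{1}{5}\right) = - 3 \left(\frac{4}{15} - \frac{c}{5}\right) = - \frac{4}{5} + \frac{3 c}{5}$)
$\left(17 + 51\right) A{\left(5,-7 \right)} = \left(17 + 51\right) \left(- \frac{4}{5} + \frac{3}{5} \cdot 5\right) = 68 \left(- \frac{4}{5} + 3\right) = 68 \cdot \frac{11}{5} = \frac{748}{5}$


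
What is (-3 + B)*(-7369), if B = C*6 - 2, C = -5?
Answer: 257915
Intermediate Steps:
B = -32 (B = -5*6 - 2 = -30 - 2 = -32)
(-3 + B)*(-7369) = (-3 - 32)*(-7369) = -35*(-7369) = 257915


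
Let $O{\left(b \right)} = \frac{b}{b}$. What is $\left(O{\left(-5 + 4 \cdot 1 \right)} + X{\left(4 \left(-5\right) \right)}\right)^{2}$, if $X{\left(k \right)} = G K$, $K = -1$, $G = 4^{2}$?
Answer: $225$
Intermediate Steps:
$G = 16$
$O{\left(b \right)} = 1$
$X{\left(k \right)} = -16$ ($X{\left(k \right)} = 16 \left(-1\right) = -16$)
$\left(O{\left(-5 + 4 \cdot 1 \right)} + X{\left(4 \left(-5\right) \right)}\right)^{2} = \left(1 - 16\right)^{2} = \left(-15\right)^{2} = 225$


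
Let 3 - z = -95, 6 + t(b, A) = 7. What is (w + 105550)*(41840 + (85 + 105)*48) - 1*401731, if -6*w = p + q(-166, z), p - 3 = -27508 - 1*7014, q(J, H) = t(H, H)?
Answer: 5671599149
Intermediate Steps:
t(b, A) = 1 (t(b, A) = -6 + 7 = 1)
z = 98 (z = 3 - 1*(-95) = 3 + 95 = 98)
q(J, H) = 1
p = -34519 (p = 3 + (-27508 - 1*7014) = 3 + (-27508 - 7014) = 3 - 34522 = -34519)
w = 5753 (w = -(-34519 + 1)/6 = -⅙*(-34518) = 5753)
(w + 105550)*(41840 + (85 + 105)*48) - 1*401731 = (5753 + 105550)*(41840 + (85 + 105)*48) - 1*401731 = 111303*(41840 + 190*48) - 401731 = 111303*(41840 + 9120) - 401731 = 111303*50960 - 401731 = 5672000880 - 401731 = 5671599149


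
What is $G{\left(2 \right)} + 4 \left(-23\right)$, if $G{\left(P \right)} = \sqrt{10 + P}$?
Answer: $-92 + 2 \sqrt{3} \approx -88.536$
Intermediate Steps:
$G{\left(2 \right)} + 4 \left(-23\right) = \sqrt{10 + 2} + 4 \left(-23\right) = \sqrt{12} - 92 = 2 \sqrt{3} - 92 = -92 + 2 \sqrt{3}$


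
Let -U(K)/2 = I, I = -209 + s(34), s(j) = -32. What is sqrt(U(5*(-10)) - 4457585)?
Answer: I*sqrt(4457103) ≈ 2111.2*I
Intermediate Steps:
I = -241 (I = -209 - 32 = -241)
U(K) = 482 (U(K) = -2*(-241) = 482)
sqrt(U(5*(-10)) - 4457585) = sqrt(482 - 4457585) = sqrt(-4457103) = I*sqrt(4457103)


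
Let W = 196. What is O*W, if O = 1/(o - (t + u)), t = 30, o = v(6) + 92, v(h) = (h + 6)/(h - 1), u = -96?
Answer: 490/401 ≈ 1.2219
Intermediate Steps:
v(h) = (6 + h)/(-1 + h)
o = 472/5 (o = (6 + 6)/(-1 + 6) + 92 = 12/5 + 92 = 472/5 ≈ 94.400)
O = 5/802 (O = 1/(472/5 - (30 - 96)) = 1/(472/5 - 1*(-66)) = 1/(472/5 + 66) = 1/(802/5) = 5/802 ≈ 0.0062344)
O*W = (5/802)*196 = 490/401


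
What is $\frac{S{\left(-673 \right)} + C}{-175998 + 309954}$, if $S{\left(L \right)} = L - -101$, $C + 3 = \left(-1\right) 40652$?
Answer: $- \frac{41227}{133956} \approx -0.30777$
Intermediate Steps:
$C = -40655$ ($C = -3 - 40652 = -40655$)
$S{\left(L \right)} = 101 + L$ ($S{\left(L \right)} = L + 101 = 101 + L$)
$\frac{S{\left(-673 \right)} + C}{-175998 + 309954} = \frac{\left(101 - 673\right) - 40655}{-175998 + 309954} = \frac{-572 - 40655}{133956} = \left(-41227\right) \frac{1}{133956} = - \frac{41227}{133956}$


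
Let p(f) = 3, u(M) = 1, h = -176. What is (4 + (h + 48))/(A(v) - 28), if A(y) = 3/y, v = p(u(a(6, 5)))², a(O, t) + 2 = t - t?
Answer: 372/83 ≈ 4.4819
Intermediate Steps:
a(O, t) = -2 (a(O, t) = -2 + (t - t) = -2 + 0 = -2)
v = 9 (v = 3² = 9)
(4 + (h + 48))/(A(v) - 28) = (4 + (-176 + 48))/(3/9 - 28) = (4 - 128)/(3*(⅑) - 28) = -124/(⅓ - 28) = -124/(-83/3) = -124*(-3/83) = 372/83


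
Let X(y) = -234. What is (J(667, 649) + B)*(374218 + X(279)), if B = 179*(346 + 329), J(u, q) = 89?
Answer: 45219901376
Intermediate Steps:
B = 120825 (B = 179*675 = 120825)
(J(667, 649) + B)*(374218 + X(279)) = (89 + 120825)*(374218 - 234) = 120914*373984 = 45219901376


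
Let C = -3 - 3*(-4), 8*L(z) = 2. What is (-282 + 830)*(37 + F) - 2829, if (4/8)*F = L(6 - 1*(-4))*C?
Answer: 19913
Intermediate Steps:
L(z) = ¼ (L(z) = (⅛)*2 = ¼)
C = 9 (C = -3 + 12 = 9)
F = 9/2 (F = 2*((¼)*9) = 2*(9/4) = 9/2 ≈ 4.5000)
(-282 + 830)*(37 + F) - 2829 = (-282 + 830)*(37 + 9/2) - 2829 = 548*(83/2) - 2829 = 22742 - 2829 = 19913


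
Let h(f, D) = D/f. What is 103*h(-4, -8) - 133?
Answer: 73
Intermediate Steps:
103*h(-4, -8) - 133 = 103*(-8/(-4)) - 133 = 103*(-8*(-¼)) - 133 = 103*2 - 133 = 206 - 133 = 73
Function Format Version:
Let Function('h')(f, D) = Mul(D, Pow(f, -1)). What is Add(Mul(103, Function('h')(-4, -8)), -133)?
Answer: 73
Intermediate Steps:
Add(Mul(103, Function('h')(-4, -8)), -133) = Add(Mul(103, Mul(-8, Pow(-4, -1))), -133) = Add(Mul(103, Mul(-8, Rational(-1, 4))), -133) = Add(Mul(103, 2), -133) = Add(206, -133) = 73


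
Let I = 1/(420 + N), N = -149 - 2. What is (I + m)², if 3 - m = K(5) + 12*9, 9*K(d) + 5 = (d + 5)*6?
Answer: 72356158081/5861241 ≈ 12345.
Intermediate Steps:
K(d) = 25/9 + 2*d/3 (K(d) = -5/9 + ((d + 5)*6)/9 = -5/9 + ((5 + d)*6)/9 = -5/9 + (30 + 6*d)/9 = -5/9 + (10/3 + 2*d/3) = 25/9 + 2*d/3)
N = -151
I = 1/269 (I = 1/(420 - 151) = 1/269 ≈ 0.0037175)
m = -1000/9 (m = 3 - ((25/9 + (⅔)*5) + 12*9) = 3 - ((25/9 + 10/3) + 108) = 3 - (55/9 + 108) = 3 - 1*1027/9 = 3 - 1027/9 = -1000/9 ≈ -111.11)
(I + m)² = (1/269 - 1000/9)² = (-268991/2421)² = 72356158081/5861241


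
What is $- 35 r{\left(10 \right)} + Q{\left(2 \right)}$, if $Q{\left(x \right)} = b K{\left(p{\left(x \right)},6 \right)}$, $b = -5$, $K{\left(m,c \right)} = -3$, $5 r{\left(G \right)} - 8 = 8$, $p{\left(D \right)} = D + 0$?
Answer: $-97$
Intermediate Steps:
$p{\left(D \right)} = D$
$r{\left(G \right)} = \frac{16}{5}$ ($r{\left(G \right)} = \frac{8}{5} + \frac{1}{5} \cdot 8 = \frac{8}{5} + \frac{8}{5} = \frac{16}{5}$)
$Q{\left(x \right)} = 15$ ($Q{\left(x \right)} = \left(-5\right) \left(-3\right) = 15$)
$- 35 r{\left(10 \right)} + Q{\left(2 \right)} = \left(-35\right) \frac{16}{5} + 15 = -112 + 15 = -97$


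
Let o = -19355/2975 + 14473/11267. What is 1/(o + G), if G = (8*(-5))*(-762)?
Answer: 957695/29185543154 ≈ 3.2814e-5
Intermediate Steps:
G = 30480 (G = -40*(-762) = 30480)
o = -5000446/957695 (o = -19355*1/2975 + 14473*(1/11267) = -553/85 + 14473/11267 = -5000446/957695 ≈ -5.2213)
1/(o + G) = 1/(-5000446/957695 + 30480) = 1/(29185543154/957695) = 957695/29185543154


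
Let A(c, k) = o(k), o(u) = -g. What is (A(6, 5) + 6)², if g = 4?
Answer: 4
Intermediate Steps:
o(u) = -4 (o(u) = -1*4 = -4)
A(c, k) = -4
(A(6, 5) + 6)² = (-4 + 6)² = 2² = 4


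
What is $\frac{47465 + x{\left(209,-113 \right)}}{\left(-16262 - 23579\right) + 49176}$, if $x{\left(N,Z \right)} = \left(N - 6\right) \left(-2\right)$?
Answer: $\frac{47059}{9335} \approx 5.0411$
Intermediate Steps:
$x{\left(N,Z \right)} = 12 - 2 N$ ($x{\left(N,Z \right)} = \left(-6 + N\right) \left(-2\right) = 12 - 2 N$)
$\frac{47465 + x{\left(209,-113 \right)}}{\left(-16262 - 23579\right) + 49176} = \frac{47465 + \left(12 - 418\right)}{\left(-16262 - 23579\right) + 49176} = \frac{47465 - 406}{-39841 + 49176} = \frac{47059}{9335}$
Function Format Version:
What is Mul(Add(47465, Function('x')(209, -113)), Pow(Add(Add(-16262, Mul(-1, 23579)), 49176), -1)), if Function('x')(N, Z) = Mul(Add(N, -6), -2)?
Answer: Rational(47059, 9335) ≈ 5.0411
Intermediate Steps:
Function('x')(N, Z) = Add(12, Mul(-2, N)) (Function('x')(N, Z) = Mul(Add(-6, N), -2) = Add(12, Mul(-2, N)))
Mul(Add(47465, Function('x')(209, -113)), Pow(Add(Add(-16262, Mul(-1, 23579)), 49176), -1)) = Mul(Add(47465, Add(12, Mul(-2, 209))), Pow(Add(Add(-16262, Mul(-1, 23579)), 49176), -1)) = Mul(Add(47465, Add(12, -418)), Pow(Add(Add(-16262, -23579), 49176), -1)) = Mul(Add(47465, -406), Pow(Add(-39841, 49176), -1)) = Mul(47059, Pow(9335, -1)) = Mul(47059, Rational(1, 9335)) = Rational(47059, 9335)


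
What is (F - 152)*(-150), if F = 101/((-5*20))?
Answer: 45903/2 ≈ 22952.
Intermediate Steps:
F = -101/100 (F = 101/(-100) = 101*(-1/100) = -101/100 ≈ -1.0100)
(F - 152)*(-150) = (-101/100 - 152)*(-150) = -15301/100*(-150) = 45903/2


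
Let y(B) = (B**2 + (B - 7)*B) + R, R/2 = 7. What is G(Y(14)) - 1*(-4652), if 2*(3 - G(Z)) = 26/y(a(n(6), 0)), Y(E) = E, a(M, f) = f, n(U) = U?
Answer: 65157/14 ≈ 4654.1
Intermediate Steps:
R = 14 (R = 2*7 = 14)
y(B) = 14 + B**2 + B*(-7 + B) (y(B) = (B**2 + (B - 7)*B) + 14 = (B**2 + (-7 + B)*B) + 14 = (B**2 + B*(-7 + B)) + 14 = 14 + B**2 + B*(-7 + B))
G(Z) = 29/14 (G(Z) = 3 - 13/(14 - 7*0 + 2*0**2) = 3 - 13/(14 + 0 + 2*0) = 3 - 13/(14 + 0 + 0) = 3 - 13/14 = 29/14)
G(Y(14)) - 1*(-4652) = 29/14 - 1*(-4652) = 29/14 + 4652 = 65157/14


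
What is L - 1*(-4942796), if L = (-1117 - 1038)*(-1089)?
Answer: 7289591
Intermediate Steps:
L = 2346795 (L = -2155*(-1089) = 2346795)
L - 1*(-4942796) = 2346795 - 1*(-4942796) = 2346795 + 4942796 = 7289591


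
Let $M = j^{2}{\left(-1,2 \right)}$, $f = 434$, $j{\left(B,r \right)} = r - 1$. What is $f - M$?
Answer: $433$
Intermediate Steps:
$j{\left(B,r \right)} = -1 + r$
$M = 1$ ($M = \left(-1 + 2\right)^{2} = 1^{2} = 1$)
$f - M = 434 - 1 = 433$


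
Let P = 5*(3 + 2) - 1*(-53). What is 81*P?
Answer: 6318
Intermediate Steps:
P = 78 (P = 5*5 + 53 = 25 + 53 = 78)
81*P = 81*78 = 6318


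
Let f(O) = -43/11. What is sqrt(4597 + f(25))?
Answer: 2*sqrt(138941)/11 ≈ 67.772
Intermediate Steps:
f(O) = -43/11 (f(O) = -43*1/11 = -43/11)
sqrt(4597 + f(25)) = sqrt(4597 - 43/11) = sqrt(50524/11) = 2*sqrt(138941)/11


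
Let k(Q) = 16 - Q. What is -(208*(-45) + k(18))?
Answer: 9362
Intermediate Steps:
-(208*(-45) + k(18)) = -(208*(-45) + (16 - 1*18)) = -(-9360 + (16 - 18)) = -(-9360 - 2) = -1*(-9362) = 9362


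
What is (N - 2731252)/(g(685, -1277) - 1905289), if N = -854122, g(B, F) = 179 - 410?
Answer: 1792687/952760 ≈ 1.8816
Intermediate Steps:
g(B, F) = -231
(N - 2731252)/(g(685, -1277) - 1905289) = (-854122 - 2731252)/(-231 - 1905289) = -3585374/(-1905520) = -3585374*(-1/1905520) = 1792687/952760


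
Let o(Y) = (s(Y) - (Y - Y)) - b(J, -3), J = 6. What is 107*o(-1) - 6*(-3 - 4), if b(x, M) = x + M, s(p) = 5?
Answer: 256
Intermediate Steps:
b(x, M) = M + x
o(Y) = 2 (o(Y) = (5 - (Y - Y)) - (-3 + 6) = (5 - 1*0) - 1*3 = (5 + 0) - 3 = 5 - 3 = 2)
107*o(-1) - 6*(-3 - 4) = 107*2 - 6*(-3 - 4) = 214 - 6*(-7) = 214 + 42 = 256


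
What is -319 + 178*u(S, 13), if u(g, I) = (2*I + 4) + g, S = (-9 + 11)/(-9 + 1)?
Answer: 9953/2 ≈ 4976.5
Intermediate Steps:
S = -¼ (S = 2/(-8) = 2*(-⅛) = -¼ ≈ -0.25000)
u(g, I) = 4 + g + 2*I (u(g, I) = (4 + 2*I) + g = 4 + g + 2*I)
-319 + 178*u(S, 13) = -319 + 178*(4 - ¼ + 2*13) = -319 + 178*(4 - ¼ + 26) = -319 + 178*(119/4) = -319 + 10591/2 = 9953/2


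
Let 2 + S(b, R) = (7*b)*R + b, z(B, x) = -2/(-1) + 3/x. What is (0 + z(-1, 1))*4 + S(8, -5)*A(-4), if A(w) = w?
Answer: 1116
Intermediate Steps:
z(B, x) = 2 + 3/x (z(B, x) = -2*(-1) + 3/x = 2 + 3/x)
S(b, R) = -2 + b + 7*R*b (S(b, R) = -2 + ((7*b)*R + b) = -2 + (7*R*b + b) = -2 + (b + 7*R*b) = -2 + b + 7*R*b)
(0 + z(-1, 1))*4 + S(8, -5)*A(-4) = (0 + (2 + 3/1))*4 + (-2 + 8 + 7*(-5)*8)*(-4) = (0 + (2 + 3*1))*4 + (-2 + 8 - 280)*(-4) = (0 + (2 + 3))*4 - 274*(-4) = (0 + 5)*4 + 1096 = 5*4 + 1096 = 20 + 1096 = 1116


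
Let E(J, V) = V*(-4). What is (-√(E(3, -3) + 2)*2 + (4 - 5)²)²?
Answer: 57 - 4*√14 ≈ 42.033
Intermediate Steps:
E(J, V) = -4*V
(-√(E(3, -3) + 2)*2 + (4 - 5)²)² = (-√(-4*(-3) + 2)*2 + (4 - 5)²)² = (-√(12 + 2)*2 + (-1)²)² = (-√14*2 + 1)² = (-2*√14 + 1)² = (1 - 2*√14)²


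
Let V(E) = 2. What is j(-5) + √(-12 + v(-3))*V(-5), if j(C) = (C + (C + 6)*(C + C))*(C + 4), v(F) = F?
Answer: 15 + 2*I*√15 ≈ 15.0 + 7.746*I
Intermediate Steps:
j(C) = (4 + C)*(C + 2*C*(6 + C)) (j(C) = (C + (6 + C)*(2*C))*(4 + C) = (C + 2*C*(6 + C))*(4 + C) = (4 + C)*(C + 2*C*(6 + C)))
j(-5) + √(-12 + v(-3))*V(-5) = -5*(52 + 2*(-5)² + 21*(-5)) + √(-12 - 3)*2 = -5*(52 + 2*25 - 105) + √(-15)*2 = -5*(52 + 50 - 105) + (I*√15)*2 = -5*(-3) + 2*I*√15 = 15 + 2*I*√15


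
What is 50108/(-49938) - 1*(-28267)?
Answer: 705773669/24969 ≈ 28266.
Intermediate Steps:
50108/(-49938) - 1*(-28267) = 50108*(-1/49938) + 28267 = -25054/24969 + 28267 = 705773669/24969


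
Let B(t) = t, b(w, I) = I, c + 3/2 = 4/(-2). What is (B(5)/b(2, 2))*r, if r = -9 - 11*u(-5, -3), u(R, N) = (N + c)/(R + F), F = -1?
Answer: -1255/24 ≈ -52.292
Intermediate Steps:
c = -7/2 (c = -3/2 + 4/(-2) = -3/2 + 4*(-½) = -3/2 - 2 = -7/2 ≈ -3.5000)
u(R, N) = (-7/2 + N)/(-1 + R) (u(R, N) = (N - 7/2)/(R - 1) = (-7/2 + N)/(-1 + R))
r = -251/12 (r = -9 - 11*(-7/2 - 3)/(-1 - 5) = -9 - 11*(-13)/((-6)*2) = -9 - (-11)*(-13)/(6*2) = -9 - 11*13/12 = -9 - 143/12 = -251/12 ≈ -20.917)
(B(5)/b(2, 2))*r = (5/2)*(-251/12) = -1255/24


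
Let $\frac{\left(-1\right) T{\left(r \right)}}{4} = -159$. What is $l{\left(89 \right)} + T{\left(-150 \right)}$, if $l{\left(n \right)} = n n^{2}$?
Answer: $705605$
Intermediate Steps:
$T{\left(r \right)} = 636$ ($T{\left(r \right)} = \left(-4\right) \left(-159\right) = 636$)
$l{\left(n \right)} = n^{3}$
$l{\left(89 \right)} + T{\left(-150 \right)} = 89^{3} + 636 = 704969 + 636 = 705605$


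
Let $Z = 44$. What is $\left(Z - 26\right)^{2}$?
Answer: $324$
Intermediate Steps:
$\left(Z - 26\right)^{2} = \left(44 - 26\right)^{2} = 18^{2} = 324$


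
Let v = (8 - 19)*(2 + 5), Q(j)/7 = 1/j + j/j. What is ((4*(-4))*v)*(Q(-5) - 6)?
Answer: -2464/5 ≈ -492.80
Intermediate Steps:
Q(j) = 7 + 7/j (Q(j) = 7*(1/j + j/j) = 7*(1/j + 1) = 7*(1 + 1/j) = 7 + 7/j)
v = -77 (v = -11*7 = -77)
((4*(-4))*v)*(Q(-5) - 6) = ((4*(-4))*(-77))*((7 + 7/(-5)) - 6) = (-16*(-77))*((7 + 7*(-⅕)) - 6) = 1232*((7 - 7/5) - 6) = 1232*(28/5 - 6) = 1232*(-⅖) = -2464/5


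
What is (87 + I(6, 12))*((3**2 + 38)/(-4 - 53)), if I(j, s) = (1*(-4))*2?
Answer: -3713/57 ≈ -65.140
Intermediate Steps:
I(j, s) = -8 (I(j, s) = -4*2 = -8)
(87 + I(6, 12))*((3**2 + 38)/(-4 - 53)) = (87 - 8)*((3**2 + 38)/(-4 - 53)) = 79*((9 + 38)/(-57)) = 79*(47*(-1/57)) = 79*(-47/57) = -3713/57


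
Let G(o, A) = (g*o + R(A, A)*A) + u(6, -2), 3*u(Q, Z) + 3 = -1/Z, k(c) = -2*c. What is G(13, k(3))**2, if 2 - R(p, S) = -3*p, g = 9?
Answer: 1620529/36 ≈ 45015.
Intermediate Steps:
R(p, S) = 2 + 3*p (R(p, S) = 2 - (-3)*p = 2 + 3*p)
u(Q, Z) = -1 - 1/(3*Z) (u(Q, Z) = -1 + (-1/Z)/3 = -1 - 1/(3*Z))
G(o, A) = -5/6 + 9*o + A*(2 + 3*A) (G(o, A) = (9*o + (2 + 3*A)*A) + (-1/3 - 1*(-2))/(-2) = (9*o + A*(2 + 3*A)) - (-1/3 + 2)/2 = (9*o + A*(2 + 3*A)) - 1/2*5/3 = (9*o + A*(2 + 3*A)) - 5/6 = -5/6 + 9*o + A*(2 + 3*A))
G(13, k(3))**2 = (-5/6 + 9*13 + (-2*3)*(2 + 3*(-2*3)))**2 = (-5/6 + 117 - 6*(2 + 3*(-6)))**2 = (-5/6 + 117 - 6*(2 - 18))**2 = (-5/6 + 117 - 6*(-16))**2 = (-5/6 + 117 + 96)**2 = (1273/6)**2 = 1620529/36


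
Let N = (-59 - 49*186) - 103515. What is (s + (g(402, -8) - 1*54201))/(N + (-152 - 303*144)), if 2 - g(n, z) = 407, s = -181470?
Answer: 59019/39118 ≈ 1.5087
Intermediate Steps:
g(n, z) = -405 (g(n, z) = 2 - 1*407 = 2 - 407 = -405)
N = -112688 (N = (-59 - 9114) - 103515 = -9173 - 103515 = -112688)
(s + (g(402, -8) - 1*54201))/(N + (-152 - 303*144)) = (-181470 + (-405 - 1*54201))/(-112688 + (-152 - 303*144)) = (-181470 + (-405 - 54201))/(-112688 + (-152 - 43632)) = (-181470 - 54606)/(-112688 - 43784) = -236076/(-156472) = -236076*(-1/156472) = 59019/39118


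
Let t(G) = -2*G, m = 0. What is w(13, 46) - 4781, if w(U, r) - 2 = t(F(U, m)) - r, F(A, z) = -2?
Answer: -4821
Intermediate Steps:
w(U, r) = 6 - r (w(U, r) = 2 + (-2*(-2) - r) = 2 + (4 - r) = 6 - r)
w(13, 46) - 4781 = (6 - 1*46) - 4781 = (6 - 46) - 4781 = -40 - 4781 = -4821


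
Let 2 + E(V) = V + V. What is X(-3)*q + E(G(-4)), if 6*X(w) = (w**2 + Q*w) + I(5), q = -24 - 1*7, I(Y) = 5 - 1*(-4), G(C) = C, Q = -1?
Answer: -237/2 ≈ -118.50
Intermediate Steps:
I(Y) = 9 (I(Y) = 5 + 4 = 9)
q = -31 (q = -24 - 7 = -31)
E(V) = -2 + 2*V (E(V) = -2 + (V + V) = -2 + 2*V)
X(w) = 3/2 - w/6 + w**2/6 (X(w) = ((w**2 - w) + 9)/6 = (9 + w**2 - w)/6 = 3/2 - w/6 + w**2/6)
X(-3)*q + E(G(-4)) = (3/2 - 1/6*(-3) + (1/6)*(-3)**2)*(-31) + (-2 + 2*(-4)) = (3/2 + 1/2 + (1/6)*9)*(-31) + (-2 - 8) = (3/2 + 1/2 + 3/2)*(-31) - 10 = (7/2)*(-31) - 10 = -217/2 - 10 = -237/2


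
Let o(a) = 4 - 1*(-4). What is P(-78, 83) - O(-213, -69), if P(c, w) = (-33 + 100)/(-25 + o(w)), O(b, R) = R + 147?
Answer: -1393/17 ≈ -81.941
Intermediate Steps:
O(b, R) = 147 + R
o(a) = 8 (o(a) = 4 + 4 = 8)
P(c, w) = -67/17 (P(c, w) = (-33 + 100)/(-25 + 8) = 67/(-17) = 67*(-1/17) = -67/17)
P(-78, 83) - O(-213, -69) = -67/17 - (147 - 69) = -67/17 - 1*78 = -67/17 - 78 = -1393/17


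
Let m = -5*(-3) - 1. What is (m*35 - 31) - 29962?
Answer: -29503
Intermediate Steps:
m = 14 (m = 15 - 1 = 14)
(m*35 - 31) - 29962 = (14*35 - 31) - 29962 = (490 - 31) - 29962 = 459 - 29962 = -29503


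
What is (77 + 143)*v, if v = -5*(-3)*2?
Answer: 6600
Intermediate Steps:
v = 30 (v = 15*2 = 30)
(77 + 143)*v = (77 + 143)*30 = 220*30 = 6600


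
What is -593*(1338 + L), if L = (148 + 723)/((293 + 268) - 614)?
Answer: -41535499/53 ≈ -7.8369e+5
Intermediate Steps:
L = -871/53 (L = 871/(561 - 614) = 871/(-53) = 871*(-1/53) = -871/53 ≈ -16.434)
-593*(1338 + L) = -593*(1338 - 871/53) = -593*70043/53 = -41535499/53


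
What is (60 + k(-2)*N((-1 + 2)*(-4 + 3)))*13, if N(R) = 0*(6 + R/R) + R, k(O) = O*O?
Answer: 728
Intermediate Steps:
k(O) = O²
N(R) = R (N(R) = 0*(6 + 1) + R = 0*7 + R = 0 + R = R)
(60 + k(-2)*N((-1 + 2)*(-4 + 3)))*13 = (60 + (-2)²*((-1 + 2)*(-4 + 3)))*13 = (60 + 4*(1*(-1)))*13 = (60 + 4*(-1))*13 = (60 - 4)*13 = 56*13 = 728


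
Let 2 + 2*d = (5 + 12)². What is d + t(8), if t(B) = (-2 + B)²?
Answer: 359/2 ≈ 179.50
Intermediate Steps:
d = 287/2 (d = -1 + (5 + 12)²/2 = -1 + (½)*17² = -1 + (½)*289 = -1 + 289/2 = 287/2 ≈ 143.50)
d + t(8) = 287/2 + (-2 + 8)² = 287/2 + 6² = 287/2 + 36 = 359/2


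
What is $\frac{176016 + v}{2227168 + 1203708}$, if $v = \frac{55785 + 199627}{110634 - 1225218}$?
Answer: $\frac{49046090483}{955999873896} \approx 0.051303$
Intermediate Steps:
$v = - \frac{63853}{278646}$ ($v = \frac{255412}{-1114584} = 255412 \left(- \frac{1}{1114584}\right) = - \frac{63853}{278646} \approx -0.22915$)
$\frac{176016 + v}{2227168 + 1203708} = \frac{176016 - \frac{63853}{278646}}{2227168 + 1203708} = \frac{49046090483}{278646 \cdot 3430876} = \frac{49046090483}{278646} \cdot \frac{1}{3430876} = \frac{49046090483}{955999873896}$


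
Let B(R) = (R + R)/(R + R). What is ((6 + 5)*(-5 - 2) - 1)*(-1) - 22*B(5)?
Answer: 56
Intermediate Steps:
B(R) = 1 (B(R) = (2*R)/((2*R)) = (2*R)*(1/(2*R)) = 1)
((6 + 5)*(-5 - 2) - 1)*(-1) - 22*B(5) = ((6 + 5)*(-5 - 2) - 1)*(-1) - 22*1 = (11*(-7) - 1)*(-1) - 22 = (-77 - 1)*(-1) - 22 = -78*(-1) - 22 = 78 - 22 = 56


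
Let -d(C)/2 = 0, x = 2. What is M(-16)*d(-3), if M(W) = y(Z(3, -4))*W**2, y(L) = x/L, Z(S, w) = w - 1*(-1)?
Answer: 0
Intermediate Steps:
d(C) = 0 (d(C) = -2*0 = 0)
Z(S, w) = 1 + w (Z(S, w) = w + 1 = 1 + w)
y(L) = 2/L
M(W) = -2*W**2/3 (M(W) = (2/(1 - 4))*W**2 = (2/(-3))*W**2 = (2*(-1/3))*W**2 = -2*W**2/3)
M(-16)*d(-3) = -2/3*(-16)**2*0 = -2/3*256*0 = -512/3*0 = 0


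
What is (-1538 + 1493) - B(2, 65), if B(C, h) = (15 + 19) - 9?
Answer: -70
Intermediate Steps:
B(C, h) = 25 (B(C, h) = 34 - 9 = 25)
(-1538 + 1493) - B(2, 65) = (-1538 + 1493) - 1*25 = -45 - 25 = -70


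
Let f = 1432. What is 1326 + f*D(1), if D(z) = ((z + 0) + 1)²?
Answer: 7054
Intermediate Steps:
D(z) = (1 + z)² (D(z) = (z + 1)² = (1 + z)²)
1326 + f*D(1) = 1326 + 1432*(1 + 1)² = 1326 + 1432*2² = 1326 + 1432*4 = 1326 + 5728 = 7054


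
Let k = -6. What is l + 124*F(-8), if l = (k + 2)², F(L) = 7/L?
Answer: -185/2 ≈ -92.500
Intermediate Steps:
l = 16 (l = (-6 + 2)² = (-4)² = 16)
l + 124*F(-8) = 16 + 124*(7/(-8)) = 16 + 124*(7*(-⅛)) = 16 + 124*(-7/8) = 16 - 217/2 = -185/2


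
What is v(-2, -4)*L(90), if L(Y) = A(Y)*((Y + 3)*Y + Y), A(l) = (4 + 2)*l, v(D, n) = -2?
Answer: -9136800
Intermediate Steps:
A(l) = 6*l
L(Y) = 6*Y*(Y + Y*(3 + Y)) (L(Y) = (6*Y)*((Y + 3)*Y + Y) = (6*Y)*((3 + Y)*Y + Y) = (6*Y)*(Y*(3 + Y) + Y) = (6*Y)*(Y + Y*(3 + Y)) = 6*Y*(Y + Y*(3 + Y)))
v(-2, -4)*L(90) = -12*90²*(4 + 90) = -12*8100*94 = -2*4568400 = -9136800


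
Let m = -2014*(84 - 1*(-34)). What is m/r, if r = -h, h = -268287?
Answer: -237652/268287 ≈ -0.88581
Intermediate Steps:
m = -237652 (m = -2014*(84 + 34) = -2014*118 = -237652)
r = 268287 (r = -1*(-268287) = 268287)
m/r = -237652/268287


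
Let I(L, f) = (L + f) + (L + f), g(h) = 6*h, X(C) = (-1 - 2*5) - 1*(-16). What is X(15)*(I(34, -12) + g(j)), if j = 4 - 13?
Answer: -50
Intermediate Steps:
j = -9
X(C) = 5 (X(C) = (-1 - 10) + 16 = -11 + 16 = 5)
I(L, f) = 2*L + 2*f
X(15)*(I(34, -12) + g(j)) = 5*((2*34 + 2*(-12)) + 6*(-9)) = 5*((68 - 24) - 54) = 5*(44 - 54) = 5*(-10) = -50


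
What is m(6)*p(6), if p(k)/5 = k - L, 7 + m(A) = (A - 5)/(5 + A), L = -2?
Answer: -3040/11 ≈ -276.36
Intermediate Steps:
m(A) = -7 + (-5 + A)/(5 + A) (m(A) = -7 + (A - 5)/(5 + A) = -7 + (-5 + A)/(5 + A))
p(k) = 10 + 5*k (p(k) = 5*(k - 1*(-2)) = 5*(k + 2) = 5*(2 + k) = 10 + 5*k)
m(6)*p(6) = (2*(-20 - 3*6)/(5 + 6))*(10 + 5*6) = (2*(-20 - 18)/11)*(10 + 30) = (2*(1/11)*(-38))*40 = -76/11*40 = -3040/11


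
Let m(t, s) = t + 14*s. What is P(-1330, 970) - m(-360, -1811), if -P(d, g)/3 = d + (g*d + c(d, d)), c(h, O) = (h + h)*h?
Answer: -6713396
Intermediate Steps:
c(h, O) = 2*h² (c(h, O) = (2*h)*h = 2*h²)
P(d, g) = -6*d² - 3*d - 3*d*g (P(d, g) = -3*(d + (g*d + 2*d²)) = -3*(d + (d*g + 2*d²)) = -3*(d + (2*d² + d*g)) = -3*(d + 2*d² + d*g) = -6*d² - 3*d - 3*d*g)
P(-1330, 970) - m(-360, -1811) = 3*(-1330)*(-1 - 1*970 - 2*(-1330)) - (-360 + 14*(-1811)) = 3*(-1330)*(-1 - 970 + 2660) - (-360 - 25354) = 3*(-1330)*1689 - 1*(-25714) = -6739110 + 25714 = -6713396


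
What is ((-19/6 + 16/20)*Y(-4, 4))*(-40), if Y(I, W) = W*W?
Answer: 4544/3 ≈ 1514.7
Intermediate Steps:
Y(I, W) = W²
((-19/6 + 16/20)*Y(-4, 4))*(-40) = ((-19/6 + 16/20)*4²)*(-40) = ((-19*⅙ + 16*(1/20))*16)*(-40) = ((-19/6 + ⅘)*16)*(-40) = -71/30*16*(-40) = -568/15*(-40) = 4544/3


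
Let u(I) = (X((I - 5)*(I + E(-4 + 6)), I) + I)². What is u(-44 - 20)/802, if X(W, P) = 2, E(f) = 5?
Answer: 1922/401 ≈ 4.7930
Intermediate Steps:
u(I) = (2 + I)²
u(-44 - 20)/802 = (2 + (-44 - 20))²/802 = (2 - 64)²*(1/802) = (-62)²*(1/802) = 3844*(1/802) = 1922/401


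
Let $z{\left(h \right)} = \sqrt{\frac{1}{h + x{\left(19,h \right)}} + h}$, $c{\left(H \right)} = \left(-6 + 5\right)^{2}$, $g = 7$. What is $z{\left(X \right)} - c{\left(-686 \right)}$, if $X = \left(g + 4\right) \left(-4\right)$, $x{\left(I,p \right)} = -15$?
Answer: $-1 + \frac{7 i \sqrt{3127}}{59} \approx -1.0 + 6.6345 i$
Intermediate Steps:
$X = -44$ ($X = \left(7 + 4\right) \left(-4\right) = 11 \left(-4\right) = -44$)
$c{\left(H \right)} = 1$ ($c{\left(H \right)} = \left(-1\right)^{2} = 1$)
$z{\left(h \right)} = \sqrt{h + \frac{1}{-15 + h}}$ ($z{\left(h \right)} = \sqrt{\frac{1}{h - 15} + h} = \sqrt{\frac{1}{-15 + h} + h} = \sqrt{h + \frac{1}{-15 + h}}$)
$z{\left(X \right)} - c{\left(-686 \right)} = \sqrt{\frac{1 - 44 \left(-15 - 44\right)}{-15 - 44}} - 1 = \sqrt{\frac{1 - -2596}{-59}} - 1 = \sqrt{- \frac{1 + 2596}{59}} - 1 = \sqrt{\left(- \frac{1}{59}\right) 2597} - 1 = \sqrt{- \frac{2597}{59}} - 1 = \frac{7 i \sqrt{3127}}{59} - 1 = -1 + \frac{7 i \sqrt{3127}}{59}$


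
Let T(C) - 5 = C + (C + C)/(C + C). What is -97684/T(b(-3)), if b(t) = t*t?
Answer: -97684/15 ≈ -6512.3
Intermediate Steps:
b(t) = t²
T(C) = 6 + C (T(C) = 5 + (C + (C + C)/(C + C)) = 5 + (C + (2*C)/((2*C))) = 5 + (C + (2*C)*(1/(2*C))) = 5 + (C + 1) = 5 + (1 + C) = 6 + C)
-97684/T(b(-3)) = -97684/(6 + (-3)²) = -97684/(6 + 9) = -97684/15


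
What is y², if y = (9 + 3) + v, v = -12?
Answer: 0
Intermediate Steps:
y = 0 (y = (9 + 3) - 12 = 12 - 12 = 0)
y² = 0² = 0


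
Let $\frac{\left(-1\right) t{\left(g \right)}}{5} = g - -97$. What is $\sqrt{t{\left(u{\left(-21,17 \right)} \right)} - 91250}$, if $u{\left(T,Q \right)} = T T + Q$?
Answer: $5 i \sqrt{3761} \approx 306.63 i$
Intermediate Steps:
$u{\left(T,Q \right)} = Q + T^{2}$ ($u{\left(T,Q \right)} = T^{2} + Q = Q + T^{2}$)
$t{\left(g \right)} = -485 - 5 g$ ($t{\left(g \right)} = - 5 \left(g - -97\right) = - 5 \left(g + 97\right) = - 5 \left(97 + g\right) = -485 - 5 g$)
$\sqrt{t{\left(u{\left(-21,17 \right)} \right)} - 91250} = \sqrt{\left(-485 - 5 \left(17 + \left(-21\right)^{2}\right)\right) - 91250} = \sqrt{\left(-485 - 5 \left(17 + 441\right)\right) - 91250} = \sqrt{\left(-485 - 2290\right) - 91250} = \sqrt{-2775 - 91250} = \sqrt{-94025} = 5 i \sqrt{3761}$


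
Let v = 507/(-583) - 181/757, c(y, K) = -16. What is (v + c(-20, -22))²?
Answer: 57011832181924/194773051561 ≈ 292.71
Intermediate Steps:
v = -489322/441331 (v = 507*(-1/583) - 181*1/757 = -507/583 - 181/757 = -489322/441331 ≈ -1.1087)
(v + c(-20, -22))² = (-489322/441331 - 16)² = (-7550618/441331)² = 57011832181924/194773051561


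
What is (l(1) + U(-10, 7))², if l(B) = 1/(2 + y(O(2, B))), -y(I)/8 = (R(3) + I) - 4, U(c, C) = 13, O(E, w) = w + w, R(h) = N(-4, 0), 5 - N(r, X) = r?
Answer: 491401/2916 ≈ 168.52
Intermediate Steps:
N(r, X) = 5 - r
R(h) = 9 (R(h) = 5 - 1*(-4) = 5 + 4 = 9)
O(E, w) = 2*w
y(I) = -40 - 8*I (y(I) = -8*((9 + I) - 4) = -8*(5 + I) = -40 - 8*I)
l(B) = 1/(-38 - 16*B) (l(B) = 1/(2 + (-40 - 16*B)) = 1/(-38 - 16*B))
(l(1) + U(-10, 7))² = (-1/(38 + 16*1) + 13)² = (-1/(38 + 16) + 13)² = (-1/54 + 13)² = (701/54)² = 491401/2916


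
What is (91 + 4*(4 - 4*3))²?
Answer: 3481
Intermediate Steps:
(91 + 4*(4 - 4*3))² = (91 + 4*(4 - 12))² = (91 + 4*(-8))² = (91 - 32)² = 59² = 3481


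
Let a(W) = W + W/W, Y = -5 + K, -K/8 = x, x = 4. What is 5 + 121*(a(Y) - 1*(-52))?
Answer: 1941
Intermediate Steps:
K = -32 (K = -8*4 = -32)
Y = -37 (Y = -5 - 32 = -37)
a(W) = 1 + W (a(W) = W + 1 = 1 + W)
5 + 121*(a(Y) - 1*(-52)) = 5 + 121*((1 - 37) - 1*(-52)) = 5 + 121*(-36 + 52) = 5 + 121*16 = 5 + 1936 = 1941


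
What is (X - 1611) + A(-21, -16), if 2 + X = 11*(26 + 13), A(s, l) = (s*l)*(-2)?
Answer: -1856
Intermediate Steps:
A(s, l) = -2*l*s (A(s, l) = (l*s)*(-2) = -2*l*s)
X = 427 (X = -2 + 11*(26 + 13) = -2 + 11*39 = -2 + 429 = 427)
(X - 1611) + A(-21, -16) = (427 - 1611) - 2*(-16)*(-21) = -1184 - 672 = -1856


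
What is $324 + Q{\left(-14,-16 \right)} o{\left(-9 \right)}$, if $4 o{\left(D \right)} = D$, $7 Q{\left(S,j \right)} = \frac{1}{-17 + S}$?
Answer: $\frac{281241}{868} \approx 324.01$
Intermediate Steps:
$Q{\left(S,j \right)} = \frac{1}{7 \left(-17 + S\right)}$
$o{\left(D \right)} = \frac{D}{4}$
$324 + Q{\left(-14,-16 \right)} o{\left(-9 \right)} = 324 + \frac{1}{7 \left(-17 - 14\right)} \frac{1}{4} \left(-9\right) = 324 + \frac{1}{7 \left(-31\right)} \left(- \frac{9}{4}\right) = 324 + \frac{1}{7} \left(- \frac{1}{31}\right) \left(- \frac{9}{4}\right) = 324 - - \frac{9}{868} = 324 + \frac{9}{868} = \frac{281241}{868}$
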